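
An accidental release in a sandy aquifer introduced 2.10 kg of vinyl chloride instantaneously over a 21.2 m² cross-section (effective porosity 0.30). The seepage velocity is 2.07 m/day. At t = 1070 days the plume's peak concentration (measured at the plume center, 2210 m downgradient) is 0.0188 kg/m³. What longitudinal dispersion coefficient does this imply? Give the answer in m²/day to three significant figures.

0.0229 m²/day

At the plume center C_max = M/(n_e·A·√(4πDt)), so D = M²/(4πt·(n_e·A·C_max)²).
n_e·A·C_max = 0.30 × 21.2 × 0.0188 = 0.1196 kg/m.
D = 2.10²/(4π × 1070 × 0.1196²) = 0.0229 m²/day.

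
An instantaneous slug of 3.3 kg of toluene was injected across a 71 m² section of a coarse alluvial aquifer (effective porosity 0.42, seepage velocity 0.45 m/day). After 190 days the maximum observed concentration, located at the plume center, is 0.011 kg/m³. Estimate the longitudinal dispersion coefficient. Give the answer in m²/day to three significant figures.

0.0424 m²/day

At the plume center C_max = M/(n_e·A·√(4πDt)), so D = M²/(4πt·(n_e·A·C_max)²).
n_e·A·C_max = 0.42 × 71 × 0.011 = 0.3280 kg/m.
D = 3.3²/(4π × 190 × 0.3280²) = 0.0424 m²/day.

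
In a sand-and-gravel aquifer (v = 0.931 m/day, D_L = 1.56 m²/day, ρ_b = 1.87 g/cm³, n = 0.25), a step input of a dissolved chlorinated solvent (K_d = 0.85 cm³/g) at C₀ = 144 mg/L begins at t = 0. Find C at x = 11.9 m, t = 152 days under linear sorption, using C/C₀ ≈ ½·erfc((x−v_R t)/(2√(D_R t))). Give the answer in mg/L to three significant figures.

Retardation factor R = 1 + ρ_b·K_d/n = 1 + 1.87 × 0.85/0.25 = 7.358.
Sorption retards both mechanisms: v_R = v/R = 0.1265 m/day, D_R = D/R = 0.2120 m²/day.
v_R·t = 0.1265 × 152 = 19.228 m; 2√(D_R t) = 11.35 m; argument = (11.9 − 19.228)/11.35 = -0.6456.
C = C₀ × ½·erfc(-0.6456) = 144 × 0.8194 = 118 mg/L.

118 mg/L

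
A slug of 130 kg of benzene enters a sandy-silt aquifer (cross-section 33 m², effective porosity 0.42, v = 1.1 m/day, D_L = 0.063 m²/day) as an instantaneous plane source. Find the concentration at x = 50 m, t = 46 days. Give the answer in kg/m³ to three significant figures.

For an instantaneous plane source, C(x,t) = M/(n_e·A·√(4πDt)) · exp(−(x−vt)²/(4Dt)), with n_e·A the pore (flow) area.
Plume center vt = 1.1 × 46 = 50.6 m, so the well at 50 m is 0.6 m upgradient of the peak.
√(4πDt) = 6.035 m, giving peak height M/(n_e·A·√(4πDt)) = 130/(0.42 × 33 × 6.035) = 1.554 kg/m³.
(x−vt)²/(4Dt) = (-0.6)²/(4 × 0.063 × 46) = 0.03106; exp(−0.03106) = 0.9694.
C = 1.554 × 0.9694 = 1.51 kg/m³.

1.51 kg/m³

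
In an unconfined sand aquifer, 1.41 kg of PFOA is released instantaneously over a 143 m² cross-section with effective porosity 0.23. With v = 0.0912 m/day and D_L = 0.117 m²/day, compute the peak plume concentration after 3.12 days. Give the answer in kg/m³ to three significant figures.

0.0200 kg/m³

The peak of an instantaneous 1D plume sits at x = vt; there the Gaussian factor is 1 and C_max = M/(n_e·A·√(4πDt)), where n_e·A is the pore area the mass is dissolved in.
√(4πDt) = √(4π × 0.117 × 3.12) = 2.142 m, so C_max = 1.41/(0.23 × 143 × 2.142) = 0.0200 kg/m³.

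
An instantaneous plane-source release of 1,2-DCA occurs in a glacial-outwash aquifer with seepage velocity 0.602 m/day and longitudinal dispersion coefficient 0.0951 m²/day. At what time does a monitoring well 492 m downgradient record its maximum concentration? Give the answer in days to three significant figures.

817 days

For the 1D instantaneous-source solution, setting ∂C/∂t = 0 at fixed x gives v²t² + 2Dt − x² = 0, so t = (√(D² + v²x²) − D)/v².
√(D² + v²x²) = √(0.0951² + 0.602² × 492²) = 296.2; v² = 0.362404.
t = (296.2 − 0.0951)/0.362404 = 817 days (vs. the pure-advection estimate x/v = 817 d).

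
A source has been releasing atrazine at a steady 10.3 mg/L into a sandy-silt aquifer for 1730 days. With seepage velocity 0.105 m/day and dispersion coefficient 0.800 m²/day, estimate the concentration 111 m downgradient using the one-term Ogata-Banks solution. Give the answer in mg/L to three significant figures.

For a continuous step input, C/C₀ ≈ ½·erfc((x−vt)/(2√(Dt))).
vt = 0.105 × 1730 = 181.65 m and 2√(Dt) = 2√(0.800 × 1730) = 74.40 m.
Argument (x−vt)/(2√(Dt)) = (111 − 181.65)/74.40 = -0.9496; ½·erfc(-0.9496) = 0.9104.
C = 10.3 × 0.9104 = 9.38 mg/L.

9.38 mg/L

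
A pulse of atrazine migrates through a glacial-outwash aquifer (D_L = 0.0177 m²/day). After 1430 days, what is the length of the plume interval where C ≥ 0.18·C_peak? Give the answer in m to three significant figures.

The plume is Gaussian with σ = √(2Dt) = √(2 × 0.0177 × 1430) = 7.115 m.
C/C_peak = exp(−Δx²/(2σ²)) = 0.18 ⇒ Δx = σ·√(−2 ln 0.18) = 7.115 × 1.852 = 13.18 m.
Width = 2Δx = 26.4 m.

26.4 m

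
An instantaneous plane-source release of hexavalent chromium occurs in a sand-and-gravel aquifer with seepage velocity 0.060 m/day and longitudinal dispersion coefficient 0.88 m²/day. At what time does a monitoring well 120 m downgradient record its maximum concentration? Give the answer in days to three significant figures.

1770 days

For the 1D instantaneous-source solution, setting ∂C/∂t = 0 at fixed x gives v²t² + 2Dt − x² = 0, so t = (√(D² + v²x²) − D)/v².
√(D² + v²x²) = √(0.88² + 0.060² × 120²) = 7.254; v² = 0.0036.
t = (7.254 − 0.88)/0.0036 = 1770 days (vs. the pure-advection estimate x/v = 2000 d).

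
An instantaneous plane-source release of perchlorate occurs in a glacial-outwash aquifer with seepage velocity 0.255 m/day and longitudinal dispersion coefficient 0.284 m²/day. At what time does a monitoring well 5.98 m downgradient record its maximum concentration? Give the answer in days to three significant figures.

For the 1D instantaneous-source solution, setting ∂C/∂t = 0 at fixed x gives v²t² + 2Dt − x² = 0, so t = (√(D² + v²x²) − D)/v².
√(D² + v²x²) = √(0.284² + 0.255² × 5.98²) = 1.551; v² = 0.065025.
t = (1.551 − 0.284)/0.065025 = 19.5 days (vs. the pure-advection estimate x/v = 23.5 d).

19.5 days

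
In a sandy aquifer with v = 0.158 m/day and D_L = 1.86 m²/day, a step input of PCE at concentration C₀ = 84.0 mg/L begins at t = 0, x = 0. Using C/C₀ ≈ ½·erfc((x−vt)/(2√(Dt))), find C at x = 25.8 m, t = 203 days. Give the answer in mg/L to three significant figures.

49.6 mg/L

For a continuous step input, C/C₀ ≈ ½·erfc((x−vt)/(2√(Dt))).
vt = 0.158 × 203 = 32.074 m and 2√(Dt) = 2√(1.86 × 203) = 38.86 m.
Argument (x−vt)/(2√(Dt)) = (25.8 − 32.074)/38.86 = -0.1615; ½·erfc(-0.1615) = 0.5903.
C = 84.0 × 0.5903 = 49.6 mg/L.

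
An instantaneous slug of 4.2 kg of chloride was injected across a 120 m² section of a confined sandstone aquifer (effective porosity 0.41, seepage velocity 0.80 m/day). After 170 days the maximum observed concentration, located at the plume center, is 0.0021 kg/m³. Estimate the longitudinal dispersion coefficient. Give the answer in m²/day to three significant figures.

0.774 m²/day

At the plume center C_max = M/(n_e·A·√(4πDt)), so D = M²/(4πt·(n_e·A·C_max)²).
n_e·A·C_max = 0.41 × 120 × 0.0021 = 0.1033 kg/m.
D = 4.2²/(4π × 170 × 0.1033²) = 0.774 m²/day.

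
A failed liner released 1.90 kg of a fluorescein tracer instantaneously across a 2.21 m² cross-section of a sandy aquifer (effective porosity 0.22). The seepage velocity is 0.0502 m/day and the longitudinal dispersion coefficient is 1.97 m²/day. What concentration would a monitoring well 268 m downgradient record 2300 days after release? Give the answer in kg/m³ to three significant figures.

For an instantaneous plane source, C(x,t) = M/(n_e·A·√(4πDt)) · exp(−(x−vt)²/(4Dt)), with n_e·A the pore (flow) area.
Plume center vt = 0.0502 × 2300 = 115.46 m, so the well at 268 m is 152.54 m downgradient of the peak.
√(4πDt) = 238.6 m, giving peak height M/(n_e·A·√(4πDt)) = 1.90/(0.22 × 2.21 × 238.6) = 0.01638 kg/m³.
(x−vt)²/(4Dt) = (152.54)²/(4 × 1.97 × 2300) = 1.284; exp(−1.284) = 0.2769.
C = 0.01638 × 0.2769 = 0.00454 kg/m³.

0.00454 kg/m³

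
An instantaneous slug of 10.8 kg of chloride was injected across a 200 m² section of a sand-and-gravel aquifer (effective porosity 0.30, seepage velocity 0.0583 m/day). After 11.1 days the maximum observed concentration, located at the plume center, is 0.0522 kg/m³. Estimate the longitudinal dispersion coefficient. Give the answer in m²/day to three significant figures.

At the plume center C_max = M/(n_e·A·√(4πDt)), so D = M²/(4πt·(n_e·A·C_max)²).
n_e·A·C_max = 0.30 × 200 × 0.0522 = 3.132 kg/m.
D = 10.8²/(4π × 11.1 × 3.132²) = 0.0852 m²/day.

0.0852 m²/day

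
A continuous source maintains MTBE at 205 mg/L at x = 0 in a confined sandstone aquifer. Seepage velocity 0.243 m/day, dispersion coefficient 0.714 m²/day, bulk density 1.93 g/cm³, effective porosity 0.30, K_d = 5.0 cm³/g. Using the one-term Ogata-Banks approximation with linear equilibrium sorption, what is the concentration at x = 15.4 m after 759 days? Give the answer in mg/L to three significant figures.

8.74 mg/L

Retardation factor R = 1 + ρ_b·K_d/n = 1 + 1.93 × 5.0/0.30 = 33.17.
Sorption retards both mechanisms: v_R = v/R = 0.007326 m/day, D_R = D/R = 0.02153 m²/day.
v_R·t = 0.007326 × 759 = 5.560434 m; 2√(D_R t) = 8.085 m; argument = (15.4 − 5.560434)/8.085 = 1.217.
C = C₀ × ½·erfc(1.217) = 205 × 0.04262 = 8.74 mg/L.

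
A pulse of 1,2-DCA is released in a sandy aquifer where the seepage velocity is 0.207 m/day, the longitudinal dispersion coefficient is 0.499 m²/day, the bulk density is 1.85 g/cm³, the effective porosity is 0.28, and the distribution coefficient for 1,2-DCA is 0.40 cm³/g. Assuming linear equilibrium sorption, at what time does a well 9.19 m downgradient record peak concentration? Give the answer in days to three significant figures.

Retardation factor R = 1 + ρ_b·K_d/n = 1 + 1.85 × 0.40/0.28 = 3.643.
Sorption retards both mechanisms: v_R = v/R = 0.05682 m/day, D_R = D/R = 0.1370 m²/day.
Peak time from v_R²t² + 2D_R t − x² = 0: t = (√(D_R² + v_R²x²) − D_R)/v_R².
√(D_R² + v_R²x²) = √(0.1370² + 0.05682² × 9.19²) = 0.5398; v_R² = 0.003229.
t = (0.5398 − 0.1370)/0.003229 = 125 days.

125 days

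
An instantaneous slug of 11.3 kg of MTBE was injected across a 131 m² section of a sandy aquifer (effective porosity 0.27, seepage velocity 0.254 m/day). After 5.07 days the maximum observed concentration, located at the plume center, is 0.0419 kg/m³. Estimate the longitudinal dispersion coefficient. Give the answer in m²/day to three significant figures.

At the plume center C_max = M/(n_e·A·√(4πDt)), so D = M²/(4πt·(n_e·A·C_max)²).
n_e·A·C_max = 0.27 × 131 × 0.0419 = 1.482 kg/m.
D = 11.3²/(4π × 5.07 × 1.482²) = 0.913 m²/day.

0.913 m²/day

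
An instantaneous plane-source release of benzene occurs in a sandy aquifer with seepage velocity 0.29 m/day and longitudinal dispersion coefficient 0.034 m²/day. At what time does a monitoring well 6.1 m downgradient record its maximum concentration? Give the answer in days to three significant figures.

For the 1D instantaneous-source solution, setting ∂C/∂t = 0 at fixed x gives v²t² + 2Dt − x² = 0, so t = (√(D² + v²x²) − D)/v².
√(D² + v²x²) = √(0.034² + 0.29² × 6.1²) = 1.769; v² = 0.0841.
t = (1.769 − 0.034)/0.0841 = 20.6 days (vs. the pure-advection estimate x/v = 21.0 d).

20.6 days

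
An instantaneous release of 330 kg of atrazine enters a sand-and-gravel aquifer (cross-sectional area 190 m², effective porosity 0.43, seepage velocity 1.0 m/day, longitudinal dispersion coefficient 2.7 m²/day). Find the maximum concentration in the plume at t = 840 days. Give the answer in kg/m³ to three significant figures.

0.0239 kg/m³

The peak of an instantaneous 1D plume sits at x = vt; there the Gaussian factor is 1 and C_max = M/(n_e·A·√(4πDt)), where n_e·A is the pore area the mass is dissolved in.
√(4πDt) = √(4π × 2.7 × 840) = 168.8 m, so C_max = 330/(0.43 × 190 × 168.8) = 0.0239 kg/m³.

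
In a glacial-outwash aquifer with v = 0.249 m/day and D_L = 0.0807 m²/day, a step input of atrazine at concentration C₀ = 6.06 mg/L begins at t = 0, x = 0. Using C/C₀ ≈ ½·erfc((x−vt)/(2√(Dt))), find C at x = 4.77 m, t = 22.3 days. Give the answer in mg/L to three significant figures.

4.00 mg/L

For a continuous step input, C/C₀ ≈ ½·erfc((x−vt)/(2√(Dt))).
vt = 0.249 × 22.3 = 5.5527 m and 2√(Dt) = 2√(0.0807 × 22.3) = 2.683 m.
Argument (x−vt)/(2√(Dt)) = (4.77 − 5.5527)/2.683 = -0.2917; ½·erfc(-0.2917) = 0.6600.
C = 6.06 × 0.6600 = 4.00 mg/L.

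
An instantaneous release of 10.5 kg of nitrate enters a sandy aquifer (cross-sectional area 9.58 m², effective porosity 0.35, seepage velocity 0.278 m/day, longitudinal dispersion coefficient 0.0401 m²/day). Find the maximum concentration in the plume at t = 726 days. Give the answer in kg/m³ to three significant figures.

The peak of an instantaneous 1D plume sits at x = vt; there the Gaussian factor is 1 and C_max = M/(n_e·A·√(4πDt)), where n_e·A is the pore area the mass is dissolved in.
√(4πDt) = √(4π × 0.0401 × 726) = 19.13 m, so C_max = 10.5/(0.35 × 9.58 × 19.13) = 0.164 kg/m³.

0.164 kg/m³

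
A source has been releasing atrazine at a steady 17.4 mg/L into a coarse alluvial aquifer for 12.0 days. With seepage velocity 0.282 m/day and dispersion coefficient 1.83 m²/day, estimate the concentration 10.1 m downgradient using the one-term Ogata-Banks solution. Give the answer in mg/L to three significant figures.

2.70 mg/L

For a continuous step input, C/C₀ ≈ ½·erfc((x−vt)/(2√(Dt))).
vt = 0.282 × 12.0 = 3.384 m and 2√(Dt) = 2√(1.83 × 12.0) = 9.372 m.
Argument (x−vt)/(2√(Dt)) = (10.1 − 3.384)/9.372 = 0.7166; ½·erfc(0.7166) = 0.1554.
C = 17.4 × 0.1554 = 2.70 mg/L.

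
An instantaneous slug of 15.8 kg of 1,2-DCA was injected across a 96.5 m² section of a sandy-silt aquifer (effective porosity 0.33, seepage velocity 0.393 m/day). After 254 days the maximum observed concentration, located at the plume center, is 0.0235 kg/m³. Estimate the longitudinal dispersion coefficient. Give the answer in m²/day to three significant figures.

At the plume center C_max = M/(n_e·A·√(4πDt)), so D = M²/(4πt·(n_e·A·C_max)²).
n_e·A·C_max = 0.33 × 96.5 × 0.0235 = 0.7484 kg/m.
D = 15.8²/(4π × 254 × 0.7484²) = 0.140 m²/day.

0.140 m²/day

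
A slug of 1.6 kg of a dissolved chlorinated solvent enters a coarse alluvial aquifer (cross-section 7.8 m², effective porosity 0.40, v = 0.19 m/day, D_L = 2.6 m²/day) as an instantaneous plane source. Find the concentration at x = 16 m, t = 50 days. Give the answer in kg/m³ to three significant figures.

For an instantaneous plane source, C(x,t) = M/(n_e·A·√(4πDt)) · exp(−(x−vt)²/(4Dt)), with n_e·A the pore (flow) area.
Plume center vt = 0.19 × 50 = 9.5 m, so the well at 16 m is 6.5 m downgradient of the peak.
√(4πDt) = 40.42 m, giving peak height M/(n_e·A·√(4πDt)) = 1.6/(0.40 × 7.8 × 40.42) = 0.01269 kg/m³.
(x−vt)²/(4Dt) = (6.5)²/(4 × 2.6 × 50) = 0.08125; exp(−0.08125) = 0.9220.
C = 0.01269 × 0.9220 = 0.0117 kg/m³.

0.0117 kg/m³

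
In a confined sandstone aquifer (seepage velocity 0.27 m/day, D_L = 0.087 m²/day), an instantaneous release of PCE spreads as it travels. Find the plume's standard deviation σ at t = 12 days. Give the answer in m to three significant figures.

1.44 m

Dispersive spreading gives a Gaussian with σ² = 2Dt; advection only shifts the center.
σ = √(2 × 0.087 × 12) = 1.44 m.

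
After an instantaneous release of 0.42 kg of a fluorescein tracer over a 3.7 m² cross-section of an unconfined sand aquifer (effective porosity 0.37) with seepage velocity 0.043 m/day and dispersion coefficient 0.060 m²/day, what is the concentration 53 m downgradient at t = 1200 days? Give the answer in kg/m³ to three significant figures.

0.0101 kg/m³

For an instantaneous plane source, C(x,t) = M/(n_e·A·√(4πDt)) · exp(−(x−vt)²/(4Dt)), with n_e·A the pore (flow) area.
Plume center vt = 0.043 × 1200 = 51.6 m, so the well at 53 m is 1.4 m downgradient of the peak.
√(4πDt) = 30.08 m, giving peak height M/(n_e·A·√(4πDt)) = 0.42/(0.37 × 3.7 × 30.08) = 0.01020 kg/m³.
(x−vt)²/(4Dt) = (1.4)²/(4 × 0.060 × 1200) = 0.006806; exp(−0.006806) = 0.9932.
C = 0.01020 × 0.9932 = 0.0101 kg/m³.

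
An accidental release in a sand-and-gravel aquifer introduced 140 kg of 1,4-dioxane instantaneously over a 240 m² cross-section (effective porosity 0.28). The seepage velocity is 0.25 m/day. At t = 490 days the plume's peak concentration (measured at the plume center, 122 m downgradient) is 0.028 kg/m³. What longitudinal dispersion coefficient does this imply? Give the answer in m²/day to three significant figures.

At the plume center C_max = M/(n_e·A·√(4πDt)), so D = M²/(4πt·(n_e·A·C_max)²).
n_e·A·C_max = 0.28 × 240 × 0.028 = 1.882 kg/m.
D = 140²/(4π × 490 × 1.882²) = 0.899 m²/day.

0.899 m²/day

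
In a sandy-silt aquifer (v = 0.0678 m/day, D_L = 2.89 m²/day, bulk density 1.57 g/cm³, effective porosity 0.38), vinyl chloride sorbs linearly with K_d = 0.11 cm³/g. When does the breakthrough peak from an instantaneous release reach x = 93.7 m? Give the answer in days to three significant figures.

Retardation factor R = 1 + ρ_b·K_d/n = 1 + 1.57 × 0.11/0.38 = 1.454.
Sorption retards both mechanisms: v_R = v/R = 0.04663 m/day, D_R = D/R = 1.988 m²/day.
Peak time from v_R²t² + 2D_R t − x² = 0: t = (√(D_R² + v_R²x²) − D_R)/v_R².
√(D_R² + v_R²x²) = √(1.988² + 0.04663² × 93.7²) = 4.800; v_R² = 0.002174.
t = (4.800 − 1.988)/0.002174 = 1290 days.

1290 days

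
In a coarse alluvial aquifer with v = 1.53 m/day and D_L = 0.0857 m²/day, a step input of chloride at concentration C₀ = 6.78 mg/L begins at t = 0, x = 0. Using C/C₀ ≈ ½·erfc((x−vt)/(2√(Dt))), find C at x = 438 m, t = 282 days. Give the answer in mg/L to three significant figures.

For a continuous step input, C/C₀ ≈ ½·erfc((x−vt)/(2√(Dt))).
vt = 1.53 × 282 = 431.46 m and 2√(Dt) = 2√(0.0857 × 282) = 9.832 m.
Argument (x−vt)/(2√(Dt)) = (438 − 431.46)/9.832 = 0.6652; ½·erfc(0.6652) = 0.1734.
C = 6.78 × 0.1734 = 1.18 mg/L.

1.18 mg/L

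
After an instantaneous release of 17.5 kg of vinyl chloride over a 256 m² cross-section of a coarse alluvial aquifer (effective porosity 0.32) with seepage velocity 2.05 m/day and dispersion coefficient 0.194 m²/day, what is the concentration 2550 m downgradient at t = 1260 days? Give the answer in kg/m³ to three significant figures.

0.00127 kg/m³

For an instantaneous plane source, C(x,t) = M/(n_e·A·√(4πDt)) · exp(−(x−vt)²/(4Dt)), with n_e·A the pore (flow) area.
Plume center vt = 2.05 × 1260 = 2583 m, so the well at 2550 m is 33 m upgradient of the peak.
√(4πDt) = 55.42 m, giving peak height M/(n_e·A·√(4πDt)) = 17.5/(0.32 × 256 × 55.42) = 0.003855 kg/m³.
(x−vt)²/(4Dt) = (-33)²/(4 × 0.194 × 1260) = 1.114; exp(−1.114) = 0.3282.
C = 0.003855 × 0.3282 = 0.00127 kg/m³.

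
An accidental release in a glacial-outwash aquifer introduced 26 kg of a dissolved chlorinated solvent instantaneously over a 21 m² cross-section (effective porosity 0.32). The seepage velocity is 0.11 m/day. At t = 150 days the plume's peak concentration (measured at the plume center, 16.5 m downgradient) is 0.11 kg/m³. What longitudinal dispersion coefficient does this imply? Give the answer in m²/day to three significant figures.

At the plume center C_max = M/(n_e·A·√(4πDt)), so D = M²/(4πt·(n_e·A·C_max)²).
n_e·A·C_max = 0.32 × 21 × 0.11 = 0.7392 kg/m.
D = 26²/(4π × 150 × 0.7392²) = 0.656 m²/day.

0.656 m²/day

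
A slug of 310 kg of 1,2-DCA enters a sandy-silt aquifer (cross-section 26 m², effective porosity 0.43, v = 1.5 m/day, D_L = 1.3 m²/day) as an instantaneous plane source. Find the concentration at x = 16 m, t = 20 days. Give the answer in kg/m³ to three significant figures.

0.233 kg/m³

For an instantaneous plane source, C(x,t) = M/(n_e·A·√(4πDt)) · exp(−(x−vt)²/(4Dt)), with n_e·A the pore (flow) area.
Plume center vt = 1.5 × 20 = 30 m, so the well at 16 m is 14 m upgradient of the peak.
√(4πDt) = 18.08 m, giving peak height M/(n_e·A·√(4πDt)) = 310/(0.43 × 26 × 18.08) = 1.534 kg/m³.
(x−vt)²/(4Dt) = (-14)²/(4 × 1.3 × 20) = 1.885; exp(−1.885) = 0.1518.
C = 1.534 × 0.1518 = 0.233 kg/m³.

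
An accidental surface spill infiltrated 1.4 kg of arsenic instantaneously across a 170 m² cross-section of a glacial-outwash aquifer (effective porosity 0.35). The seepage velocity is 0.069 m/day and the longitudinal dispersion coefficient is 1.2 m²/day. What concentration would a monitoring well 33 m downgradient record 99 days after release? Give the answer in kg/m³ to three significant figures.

0.000144 kg/m³

For an instantaneous plane source, C(x,t) = M/(n_e·A·√(4πDt)) · exp(−(x−vt)²/(4Dt)), with n_e·A the pore (flow) area.
Plume center vt = 0.069 × 99 = 6.831 m, so the well at 33 m is 26.169 m downgradient of the peak.
√(4πDt) = 38.64 m, giving peak height M/(n_e·A·√(4πDt)) = 1.4/(0.35 × 170 × 38.64) = 0.0006089 kg/m³.
(x−vt)²/(4Dt) = (26.169)²/(4 × 1.2 × 99) = 1.441; exp(−1.441) = 0.2367.
C = 0.0006089 × 0.2367 = 0.000144 kg/m³.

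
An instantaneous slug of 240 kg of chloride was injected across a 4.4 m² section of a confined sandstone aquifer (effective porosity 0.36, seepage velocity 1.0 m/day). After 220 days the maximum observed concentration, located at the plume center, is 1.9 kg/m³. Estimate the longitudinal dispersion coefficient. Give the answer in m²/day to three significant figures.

2.30 m²/day

At the plume center C_max = M/(n_e·A·√(4πDt)), so D = M²/(4πt·(n_e·A·C_max)²).
n_e·A·C_max = 0.36 × 4.4 × 1.9 = 3.010 kg/m.
D = 240²/(4π × 220 × 3.010²) = 2.30 m²/day.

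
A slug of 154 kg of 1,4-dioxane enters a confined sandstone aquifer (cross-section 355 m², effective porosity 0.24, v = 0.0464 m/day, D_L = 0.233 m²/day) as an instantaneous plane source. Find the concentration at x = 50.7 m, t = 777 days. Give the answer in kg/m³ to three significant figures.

For an instantaneous plane source, C(x,t) = M/(n_e·A·√(4πDt)) · exp(−(x−vt)²/(4Dt)), with n_e·A the pore (flow) area.
Plume center vt = 0.0464 × 777 = 36.0528 m, so the well at 50.7 m is 14.6472 m downgradient of the peak.
√(4πDt) = 47.70 m, giving peak height M/(n_e·A·√(4πDt)) = 154/(0.24 × 355 × 47.70) = 0.03789 kg/m³.
(x−vt)²/(4Dt) = (14.6472)²/(4 × 0.233 × 777) = 0.2963; exp(−0.2963) = 0.7436.
C = 0.03789 × 0.7436 = 0.0282 kg/m³.

0.0282 kg/m³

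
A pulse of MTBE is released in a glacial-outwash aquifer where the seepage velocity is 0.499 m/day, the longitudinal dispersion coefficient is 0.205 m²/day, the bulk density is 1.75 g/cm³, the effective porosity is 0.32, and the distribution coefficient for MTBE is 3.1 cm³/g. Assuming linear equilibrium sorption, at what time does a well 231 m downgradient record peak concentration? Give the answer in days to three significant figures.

8300 days

Retardation factor R = 1 + ρ_b·K_d/n = 1 + 1.75 × 3.1/0.32 = 17.95.
Sorption retards both mechanisms: v_R = v/R = 0.02780 m/day, D_R = D/R = 0.01142 m²/day.
Peak time from v_R²t² + 2D_R t − x² = 0: t = (√(D_R² + v_R²x²) − D_R)/v_R².
√(D_R² + v_R²x²) = √(0.01142² + 0.02780² × 231²) = 6.422; v_R² = 0.0007728.
t = (6.422 − 0.01142)/0.0007728 = 8300 days.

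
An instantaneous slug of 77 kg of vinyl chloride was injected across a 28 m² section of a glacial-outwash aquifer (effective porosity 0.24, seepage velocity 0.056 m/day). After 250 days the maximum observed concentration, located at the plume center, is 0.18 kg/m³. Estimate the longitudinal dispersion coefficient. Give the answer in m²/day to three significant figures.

1.29 m²/day

At the plume center C_max = M/(n_e·A·√(4πDt)), so D = M²/(4πt·(n_e·A·C_max)²).
n_e·A·C_max = 0.24 × 28 × 0.18 = 1.210 kg/m.
D = 77²/(4π × 250 × 1.210²) = 1.29 m²/day.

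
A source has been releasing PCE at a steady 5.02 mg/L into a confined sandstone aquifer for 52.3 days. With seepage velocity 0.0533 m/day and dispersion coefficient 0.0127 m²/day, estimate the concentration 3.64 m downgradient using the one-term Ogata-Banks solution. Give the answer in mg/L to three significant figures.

For a continuous step input, C/C₀ ≈ ½·erfc((x−vt)/(2√(Dt))).
vt = 0.0533 × 52.3 = 2.78759 m and 2√(Dt) = 2√(0.0127 × 52.3) = 1.630 m.
Argument (x−vt)/(2√(Dt)) = (3.64 − 2.78759)/1.630 = 0.5230; ½·erfc(0.5230) = 0.2298.
C = 5.02 × 0.2298 = 1.15 mg/L.

1.15 mg/L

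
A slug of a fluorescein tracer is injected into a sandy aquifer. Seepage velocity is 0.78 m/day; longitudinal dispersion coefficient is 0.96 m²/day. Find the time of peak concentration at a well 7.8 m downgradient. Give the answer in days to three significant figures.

8.55 days

For the 1D instantaneous-source solution, setting ∂C/∂t = 0 at fixed x gives v²t² + 2Dt − x² = 0, so t = (√(D² + v²x²) − D)/v².
√(D² + v²x²) = √(0.96² + 0.78² × 7.8²) = 6.159; v² = 0.6084.
t = (6.159 − 0.96)/0.6084 = 8.55 days (vs. the pure-advection estimate x/v = 10.0 d).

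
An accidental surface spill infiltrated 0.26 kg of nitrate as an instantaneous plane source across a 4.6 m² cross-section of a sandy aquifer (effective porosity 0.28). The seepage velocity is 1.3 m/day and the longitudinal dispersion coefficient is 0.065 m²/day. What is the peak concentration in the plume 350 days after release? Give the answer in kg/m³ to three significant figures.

0.0119 kg/m³

The peak of an instantaneous 1D plume sits at x = vt; there the Gaussian factor is 1 and C_max = M/(n_e·A·√(4πDt)), where n_e·A is the pore area the mass is dissolved in.
√(4πDt) = √(4π × 0.065 × 350) = 16.91 m, so C_max = 0.26/(0.28 × 4.6 × 16.91) = 0.0119 kg/m³.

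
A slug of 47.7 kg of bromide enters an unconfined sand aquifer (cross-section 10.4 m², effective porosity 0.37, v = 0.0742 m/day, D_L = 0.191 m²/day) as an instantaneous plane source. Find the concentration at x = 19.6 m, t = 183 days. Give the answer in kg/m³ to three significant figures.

0.456 kg/m³

For an instantaneous plane source, C(x,t) = M/(n_e·A·√(4πDt)) · exp(−(x−vt)²/(4Dt)), with n_e·A the pore (flow) area.
Plume center vt = 0.0742 × 183 = 13.5786 m, so the well at 19.6 m is 6.0214 m downgradient of the peak.
√(4πDt) = 20.96 m, giving peak height M/(n_e·A·√(4πDt)) = 47.7/(0.37 × 10.4 × 20.96) = 0.5914 kg/m³.
(x−vt)²/(4Dt) = (6.0214)²/(4 × 0.191 × 183) = 0.2593; exp(−0.2593) = 0.7716.
C = 0.5914 × 0.7716 = 0.456 kg/m³.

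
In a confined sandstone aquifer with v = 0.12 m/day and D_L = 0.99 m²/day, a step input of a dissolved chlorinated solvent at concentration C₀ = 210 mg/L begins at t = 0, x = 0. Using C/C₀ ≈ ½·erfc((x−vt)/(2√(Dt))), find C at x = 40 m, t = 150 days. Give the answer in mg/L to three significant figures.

For a continuous step input, C/C₀ ≈ ½·erfc((x−vt)/(2√(Dt))).
vt = 0.12 × 150 = 18 m and 2√(Dt) = 2√(0.99 × 150) = 24.37 m.
Argument (x−vt)/(2√(Dt)) = (40 − 18)/24.37 = 0.9027; ½·erfc(0.9027) = 0.1009.
C = 210 × 0.1009 = 21.2 mg/L.

21.2 mg/L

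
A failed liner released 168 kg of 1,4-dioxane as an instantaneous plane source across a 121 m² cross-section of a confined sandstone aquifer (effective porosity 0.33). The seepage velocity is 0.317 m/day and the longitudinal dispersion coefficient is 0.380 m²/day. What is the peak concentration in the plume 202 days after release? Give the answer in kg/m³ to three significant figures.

The peak of an instantaneous 1D plume sits at x = vt; there the Gaussian factor is 1 and C_max = M/(n_e·A·√(4πDt)), where n_e·A is the pore area the mass is dissolved in.
√(4πDt) = √(4π × 0.380 × 202) = 31.06 m, so C_max = 168/(0.33 × 121 × 31.06) = 0.135 kg/m³.

0.135 kg/m³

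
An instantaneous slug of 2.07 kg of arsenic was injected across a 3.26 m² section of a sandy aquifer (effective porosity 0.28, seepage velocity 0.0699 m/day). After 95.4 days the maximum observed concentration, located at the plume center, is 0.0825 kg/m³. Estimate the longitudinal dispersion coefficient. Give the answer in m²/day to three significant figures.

At the plume center C_max = M/(n_e·A·√(4πDt)), so D = M²/(4πt·(n_e·A·C_max)²).
n_e·A·C_max = 0.28 × 3.26 × 0.0825 = 0.07531 kg/m.
D = 2.07²/(4π × 95.4 × 0.07531²) = 0.630 m²/day.

0.630 m²/day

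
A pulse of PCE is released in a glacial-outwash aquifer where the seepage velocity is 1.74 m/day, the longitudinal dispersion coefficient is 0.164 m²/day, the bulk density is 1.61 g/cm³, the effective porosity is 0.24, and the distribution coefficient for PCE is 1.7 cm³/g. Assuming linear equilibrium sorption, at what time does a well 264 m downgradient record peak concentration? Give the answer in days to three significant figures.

Retardation factor R = 1 + ρ_b·K_d/n = 1 + 1.61 × 1.7/0.24 = 12.40.
Sorption retards both mechanisms: v_R = v/R = 0.1403 m/day, D_R = D/R = 0.01323 m²/day.
Peak time from v_R²t² + 2D_R t − x² = 0: t = (√(D_R² + v_R²x²) − D_R)/v_R².
√(D_R² + v_R²x²) = √(0.01323² + 0.1403² × 264²) = 37.04; v_R² = 0.01968.
t = (37.04 − 0.01323)/0.01968 = 1880 days.

1880 days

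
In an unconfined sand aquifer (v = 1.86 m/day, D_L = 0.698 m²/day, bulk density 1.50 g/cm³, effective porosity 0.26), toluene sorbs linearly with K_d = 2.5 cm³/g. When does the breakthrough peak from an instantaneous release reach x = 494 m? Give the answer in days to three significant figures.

Retardation factor R = 1 + ρ_b·K_d/n = 1 + 1.50 × 2.5/0.26 = 15.42.
Sorption retards both mechanisms: v_R = v/R = 0.1206 m/day, D_R = D/R = 0.04527 m²/day.
Peak time from v_R²t² + 2D_R t − x² = 0: t = (√(D_R² + v_R²x²) − D_R)/v_R².
√(D_R² + v_R²x²) = √(0.04527² + 0.1206² × 494²) = 59.58; v_R² = 0.01454.
t = (59.58 − 0.04527)/0.01454 = 4090 days.

4090 days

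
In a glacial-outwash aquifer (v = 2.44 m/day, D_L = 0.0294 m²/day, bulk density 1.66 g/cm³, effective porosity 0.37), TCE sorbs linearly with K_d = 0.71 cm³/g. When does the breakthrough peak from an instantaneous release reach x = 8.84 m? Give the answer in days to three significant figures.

15.1 days

Retardation factor R = 1 + ρ_b·K_d/n = 1 + 1.66 × 0.71/0.37 = 4.185.
Sorption retards both mechanisms: v_R = v/R = 0.5830 m/day, D_R = D/R = 0.007025 m²/day.
Peak time from v_R²t² + 2D_R t − x² = 0: t = (√(D_R² + v_R²x²) − D_R)/v_R².
√(D_R² + v_R²x²) = √(0.007025² + 0.5830² × 8.84²) = 5.154; v_R² = 0.3399.
t = (5.154 − 0.007025)/0.3399 = 15.1 days.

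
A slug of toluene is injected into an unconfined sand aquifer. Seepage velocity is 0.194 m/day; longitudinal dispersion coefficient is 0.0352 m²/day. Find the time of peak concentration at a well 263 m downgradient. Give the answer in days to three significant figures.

1350 days

For the 1D instantaneous-source solution, setting ∂C/∂t = 0 at fixed x gives v²t² + 2Dt − x² = 0, so t = (√(D² + v²x²) − D)/v².
√(D² + v²x²) = √(0.0352² + 0.194² × 263²) = 51.02; v² = 0.037636.
t = (51.02 − 0.0352)/0.037636 = 1350 days (vs. the pure-advection estimate x/v = 1360 d).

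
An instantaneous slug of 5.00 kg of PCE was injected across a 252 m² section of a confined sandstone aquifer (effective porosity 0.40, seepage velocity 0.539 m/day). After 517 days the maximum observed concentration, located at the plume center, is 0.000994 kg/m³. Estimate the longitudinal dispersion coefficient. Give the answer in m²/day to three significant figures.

At the plume center C_max = M/(n_e·A·√(4πDt)), so D = M²/(4πt·(n_e·A·C_max)²).
n_e·A·C_max = 0.40 × 252 × 0.000994 = 0.1002 kg/m.
D = 5.00²/(4π × 517 × 0.1002²) = 0.383 m²/day.

0.383 m²/day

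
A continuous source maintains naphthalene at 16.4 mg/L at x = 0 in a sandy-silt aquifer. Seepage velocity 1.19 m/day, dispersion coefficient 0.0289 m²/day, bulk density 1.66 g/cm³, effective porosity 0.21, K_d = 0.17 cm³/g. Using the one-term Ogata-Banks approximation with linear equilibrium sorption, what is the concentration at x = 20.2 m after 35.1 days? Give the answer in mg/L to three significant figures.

Retardation factor R = 1 + ρ_b·K_d/n = 1 + 1.66 × 0.17/0.21 = 2.344.
Sorption retards both mechanisms: v_R = v/R = 0.5077 m/day, D_R = D/R = 0.01233 m²/day.
v_R·t = 0.5077 × 35.1 = 17.82027 m; 2√(D_R t) = 1.316 m; argument = (20.2 − 17.82027)/1.316 = 1.808.
C = C₀ × ½·erfc(1.808) = 16.4 × 0.005281 = 0.0866 mg/L.

0.0866 mg/L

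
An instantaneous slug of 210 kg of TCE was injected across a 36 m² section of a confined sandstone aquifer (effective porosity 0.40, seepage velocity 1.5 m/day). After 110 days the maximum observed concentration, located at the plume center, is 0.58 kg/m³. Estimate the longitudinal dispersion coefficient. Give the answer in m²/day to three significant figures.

At the plume center C_max = M/(n_e·A·√(4πDt)), so D = M²/(4πt·(n_e·A·C_max)²).
n_e·A·C_max = 0.40 × 36 × 0.58 = 8.352 kg/m.
D = 210²/(4π × 110 × 8.352²) = 0.457 m²/day.

0.457 m²/day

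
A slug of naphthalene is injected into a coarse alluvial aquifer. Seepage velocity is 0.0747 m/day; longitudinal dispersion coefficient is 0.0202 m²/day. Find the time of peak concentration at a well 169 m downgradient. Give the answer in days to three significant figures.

For the 1D instantaneous-source solution, setting ∂C/∂t = 0 at fixed x gives v²t² + 2Dt − x² = 0, so t = (√(D² + v²x²) − D)/v².
√(D² + v²x²) = √(0.0202² + 0.0747² × 169²) = 12.62; v² = 0.00558009.
t = (12.62 − 0.0202)/0.00558009 = 2260 days (vs. the pure-advection estimate x/v = 2260 d).

2260 days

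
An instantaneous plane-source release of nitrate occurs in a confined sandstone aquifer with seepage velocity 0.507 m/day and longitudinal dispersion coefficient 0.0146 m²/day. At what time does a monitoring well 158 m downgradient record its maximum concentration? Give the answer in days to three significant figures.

For the 1D instantaneous-source solution, setting ∂C/∂t = 0 at fixed x gives v²t² + 2Dt − x² = 0, so t = (√(D² + v²x²) − D)/v².
√(D² + v²x²) = √(0.0146² + 0.507² × 158²) = 80.11; v² = 0.257049.
t = (80.11 − 0.0146)/0.257049 = 312 days (vs. the pure-advection estimate x/v = 312 d).

312 days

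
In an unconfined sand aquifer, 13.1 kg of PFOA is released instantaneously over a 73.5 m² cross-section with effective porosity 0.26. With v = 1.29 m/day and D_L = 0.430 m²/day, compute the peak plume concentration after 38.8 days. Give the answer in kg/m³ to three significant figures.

The peak of an instantaneous 1D plume sits at x = vt; there the Gaussian factor is 1 and C_max = M/(n_e·A·√(4πDt)), where n_e·A is the pore area the mass is dissolved in.
√(4πDt) = √(4π × 0.430 × 38.8) = 14.48 m, so C_max = 13.1/(0.26 × 73.5 × 14.48) = 0.0473 kg/m³.

0.0473 kg/m³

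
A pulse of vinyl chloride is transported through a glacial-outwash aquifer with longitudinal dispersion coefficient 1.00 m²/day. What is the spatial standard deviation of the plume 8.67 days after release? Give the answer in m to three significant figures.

4.16 m

Dispersive spreading gives a Gaussian with σ² = 2Dt; advection only shifts the center.
σ = √(2 × 1.00 × 8.67) = 4.16 m.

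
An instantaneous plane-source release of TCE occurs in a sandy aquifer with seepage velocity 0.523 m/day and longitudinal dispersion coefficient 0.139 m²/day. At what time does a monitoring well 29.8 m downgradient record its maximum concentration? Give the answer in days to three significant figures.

For the 1D instantaneous-source solution, setting ∂C/∂t = 0 at fixed x gives v²t² + 2Dt − x² = 0, so t = (√(D² + v²x²) − D)/v².
√(D² + v²x²) = √(0.139² + 0.523² × 29.8²) = 15.59; v² = 0.273529.
t = (15.59 − 0.139)/0.273529 = 56.5 days (vs. the pure-advection estimate x/v = 57.0 d).

56.5 days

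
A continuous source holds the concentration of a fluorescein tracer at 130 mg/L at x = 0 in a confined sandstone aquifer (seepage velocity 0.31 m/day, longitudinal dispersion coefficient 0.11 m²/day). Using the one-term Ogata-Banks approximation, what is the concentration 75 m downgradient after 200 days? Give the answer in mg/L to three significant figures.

3.25 mg/L

For a continuous step input, C/C₀ ≈ ½·erfc((x−vt)/(2√(Dt))).
vt = 0.31 × 200 = 62 m and 2√(Dt) = 2√(0.11 × 200) = 9.381 m.
Argument (x−vt)/(2√(Dt)) = (75 − 62)/9.381 = 1.386; ½·erfc(1.386) = 0.02499.
C = 130 × 0.02499 = 3.25 mg/L.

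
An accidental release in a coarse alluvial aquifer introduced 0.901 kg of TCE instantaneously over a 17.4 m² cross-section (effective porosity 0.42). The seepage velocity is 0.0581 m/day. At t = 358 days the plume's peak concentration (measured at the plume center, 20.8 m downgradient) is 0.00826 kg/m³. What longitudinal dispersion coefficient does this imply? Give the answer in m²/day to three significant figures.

0.0495 m²/day

At the plume center C_max = M/(n_e·A·√(4πDt)), so D = M²/(4πt·(n_e·A·C_max)²).
n_e·A·C_max = 0.42 × 17.4 × 0.00826 = 0.06036 kg/m.
D = 0.901²/(4π × 358 × 0.06036²) = 0.0495 m²/day.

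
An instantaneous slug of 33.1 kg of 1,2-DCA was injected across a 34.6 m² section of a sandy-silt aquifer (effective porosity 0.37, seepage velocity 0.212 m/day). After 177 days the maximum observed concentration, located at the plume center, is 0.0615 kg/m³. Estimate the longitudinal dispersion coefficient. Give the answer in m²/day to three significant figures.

0.795 m²/day

At the plume center C_max = M/(n_e·A·√(4πDt)), so D = M²/(4πt·(n_e·A·C_max)²).
n_e·A·C_max = 0.37 × 34.6 × 0.0615 = 0.7873 kg/m.
D = 33.1²/(4π × 177 × 0.7873²) = 0.795 m²/day.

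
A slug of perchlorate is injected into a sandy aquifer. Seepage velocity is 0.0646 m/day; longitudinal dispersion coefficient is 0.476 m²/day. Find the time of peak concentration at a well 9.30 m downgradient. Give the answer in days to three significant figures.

For the 1D instantaneous-source solution, setting ∂C/∂t = 0 at fixed x gives v²t² + 2Dt − x² = 0, so t = (√(D² + v²x²) − D)/v².
√(D² + v²x²) = √(0.476² + 0.0646² × 9.30²) = 0.7665; v² = 0.00417316.
t = (0.7665 − 0.476)/0.00417316 = 69.6 days (vs. the pure-advection estimate x/v = 144 d).

69.6 days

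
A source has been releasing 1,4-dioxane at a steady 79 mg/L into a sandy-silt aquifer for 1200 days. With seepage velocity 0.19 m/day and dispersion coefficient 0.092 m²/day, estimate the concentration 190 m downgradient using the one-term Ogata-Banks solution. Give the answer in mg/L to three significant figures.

78.6 mg/L

For a continuous step input, C/C₀ ≈ ½·erfc((x−vt)/(2√(Dt))).
vt = 0.19 × 1200 = 228 m and 2√(Dt) = 2√(0.092 × 1200) = 21.01 m.
Argument (x−vt)/(2√(Dt)) = (190 − 228)/21.01 = -1.809; ½·erfc(-1.809) = 0.9947.
C = 79 × 0.9947 = 78.6 mg/L.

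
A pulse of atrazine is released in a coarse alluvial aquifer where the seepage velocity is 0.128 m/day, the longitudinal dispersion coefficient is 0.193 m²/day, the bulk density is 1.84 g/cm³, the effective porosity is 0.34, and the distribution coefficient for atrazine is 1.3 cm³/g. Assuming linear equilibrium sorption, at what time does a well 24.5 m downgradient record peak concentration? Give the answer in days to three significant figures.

Retardation factor R = 1 + ρ_b·K_d/n = 1 + 1.84 × 1.3/0.34 = 8.035.
Sorption retards both mechanisms: v_R = v/R = 0.01593 m/day, D_R = D/R = 0.02402 m²/day.
Peak time from v_R²t² + 2D_R t − x² = 0: t = (√(D_R² + v_R²x²) − D_R)/v_R².
√(D_R² + v_R²x²) = √(0.02402² + 0.01593² × 24.5²) = 0.3910; v_R² = 0.0002538.
t = (0.3910 − 0.02402)/0.0002538 = 1450 days.

1450 days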